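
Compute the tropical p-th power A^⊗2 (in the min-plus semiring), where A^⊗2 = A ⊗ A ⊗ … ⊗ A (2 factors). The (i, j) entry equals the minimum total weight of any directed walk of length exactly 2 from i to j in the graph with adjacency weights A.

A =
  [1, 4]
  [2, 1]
A^⊗2 =
  [2, 5]
  [3, 2]

Each entry (A^⊗2)_ij equals the minimum over all length-2 walks i = v_0 → v_1 → … → v_2 = j of Σ_t A[v_t][v_{t+1}]. For example, for (i, j) = (0, 1) we minimise over 2 possible intermediate vertex sequences; the minimum is 5, attained along the walk 0 → 0 → 1.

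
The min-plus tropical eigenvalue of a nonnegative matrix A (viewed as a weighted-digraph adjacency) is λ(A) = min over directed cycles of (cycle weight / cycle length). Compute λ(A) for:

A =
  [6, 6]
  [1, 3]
λ(A) = 3

Enumerate directed cycles and compute their means (weight / length). Sample:
  cycle 0 → 0: weight = 6, length = 1, mean = 6/1 ≈ 6.000
  cycle 1 → 1: weight = 3, length = 1, mean = 3/1 ≈ 3.000
  cycle 0 → 1 → 0: weight = 7, length = 2, mean = 7/2 ≈ 3.500
  cycle 1 → 0 → 1: weight = 7, length = 2, mean = 7/2 ≈ 3.500
Minimum mean = 3.000, attained e.g. along the cycle 1 → 1 with weight 3 and length 1. So λ(A) = 3/1 = 3.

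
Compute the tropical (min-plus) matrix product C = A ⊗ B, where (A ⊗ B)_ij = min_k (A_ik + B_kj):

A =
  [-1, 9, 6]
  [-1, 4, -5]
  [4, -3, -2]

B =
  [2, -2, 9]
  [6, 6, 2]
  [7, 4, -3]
A ⊗ B =
  [1, -3, 3]
  [1, -3, -8]
  [3, 2, -5]

Apply the min-plus product entry-by-entry:
  C[0][0] = min over k of (A[0][0] + B[0][0] = -1 + 2 = 1, A[0][1] + B[1][0] = 9 + 6 = 15, A[0][2] + B[2][0] = 6 + 7 = 13) = 1 (attained at k = 0)
  C[0][1] = min over k of (A[0][0] + B[0][1] = -1 + -2 = -3, A[0][1] + B[1][1] = 9 + 6 = 15, A[0][2] + B[2][1] = 6 + 4 = 10) = -3 (attained at k = 0)
  C[0][2] = min over k of (A[0][0] + B[0][2] = -1 + 9 = 8, A[0][1] + B[1][2] = 9 + 2 = 11, A[0][2] + B[2][2] = 6 + -3 = 3) = 3 (attained at k = 2)
  C[1][0] = min over k of (A[1][0] + B[0][0] = -1 + 2 = 1, A[1][1] + B[1][0] = 4 + 6 = 10, A[1][2] + B[2][0] = -5 + 7 = 2) = 1 (attained at k = 0)
  C[1][1] = min over k of (A[1][0] + B[0][1] = -1 + -2 = -3, A[1][1] + B[1][1] = 4 + 6 = 10, A[1][2] + B[2][1] = -5 + 4 = -1) = -3 (attained at k = 0)
  C[1][2] = min over k of (A[1][0] + B[0][2] = -1 + 9 = 8, A[1][1] + B[1][2] = 4 + 2 = 6, A[1][2] + B[2][2] = -5 + -3 = -8) = -8 (attained at k = 2)
  C[2][0] = min over k of (A[2][0] + B[0][0] = 4 + 2 = 6, A[2][1] + B[1][0] = -3 + 6 = 3, A[2][2] + B[2][0] = -2 + 7 = 5) = 3 (attained at k = 1)
  C[2][1] = min over k of (A[2][0] + B[0][1] = 4 + -2 = 2, A[2][1] + B[1][1] = -3 + 6 = 3, A[2][2] + B[2][1] = -2 + 4 = 2) = 2 (attained at k = 0)
  C[2][2] = min over k of (A[2][0] + B[0][2] = 4 + 9 = 13, A[2][1] + B[1][2] = -3 + 2 = -1, A[2][2] + B[2][2] = -2 + -3 = -5) = -5 (attained at k = 2)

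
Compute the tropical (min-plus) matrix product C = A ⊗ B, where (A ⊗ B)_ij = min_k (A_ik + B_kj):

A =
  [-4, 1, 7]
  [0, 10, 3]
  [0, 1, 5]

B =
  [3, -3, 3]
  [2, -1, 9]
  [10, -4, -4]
A ⊗ B =
  [-1, -7, -1]
  [3, -3, -1]
  [3, -3, 1]

Apply the min-plus product entry-by-entry:
  C[0][0] = min over k of (A[0][0] + B[0][0] = -4 + 3 = -1, A[0][1] + B[1][0] = 1 + 2 = 3, A[0][2] + B[2][0] = 7 + 10 = 17) = -1 (attained at k = 0)
  C[0][1] = min over k of (A[0][0] + B[0][1] = -4 + -3 = -7, A[0][1] + B[1][1] = 1 + -1 = 0, A[0][2] + B[2][1] = 7 + -4 = 3) = -7 (attained at k = 0)
  C[0][2] = min over k of (A[0][0] + B[0][2] = -4 + 3 = -1, A[0][1] + B[1][2] = 1 + 9 = 10, A[0][2] + B[2][2] = 7 + -4 = 3) = -1 (attained at k = 0)
  C[1][0] = min over k of (A[1][0] + B[0][0] = 0 + 3 = 3, A[1][1] + B[1][0] = 10 + 2 = 12, A[1][2] + B[2][0] = 3 + 10 = 13) = 3 (attained at k = 0)
  C[1][1] = min over k of (A[1][0] + B[0][1] = 0 + -3 = -3, A[1][1] + B[1][1] = 10 + -1 = 9, A[1][2] + B[2][1] = 3 + -4 = -1) = -3 (attained at k = 0)
  C[1][2] = min over k of (A[1][0] + B[0][2] = 0 + 3 = 3, A[1][1] + B[1][2] = 10 + 9 = 19, A[1][2] + B[2][2] = 3 + -4 = -1) = -1 (attained at k = 2)
  C[2][0] = min over k of (A[2][0] + B[0][0] = 0 + 3 = 3, A[2][1] + B[1][0] = 1 + 2 = 3, A[2][2] + B[2][0] = 5 + 10 = 15) = 3 (attained at k = 0)
  C[2][1] = min over k of (A[2][0] + B[0][1] = 0 + -3 = -3, A[2][1] + B[1][1] = 1 + -1 = 0, A[2][2] + B[2][1] = 5 + -4 = 1) = -3 (attained at k = 0)
  C[2][2] = min over k of (A[2][0] + B[0][2] = 0 + 3 = 3, A[2][1] + B[1][2] = 1 + 9 = 10, A[2][2] + B[2][2] = 5 + -4 = 1) = 1 (attained at k = 2)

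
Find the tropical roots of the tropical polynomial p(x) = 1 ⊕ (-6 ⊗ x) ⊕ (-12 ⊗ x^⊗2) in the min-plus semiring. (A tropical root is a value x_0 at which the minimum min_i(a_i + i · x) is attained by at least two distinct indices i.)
Roots: {6, 7}

Each tropical root is a break point of the lower envelope of the lines y = a_i + i · x (there are 3 lines, with slopes 0, 1, ..., 2). Only the lines that attain the minimum somewhere contribute to roots; other lines are dominated. Here the surviving (envelope) indices are i = 2, i = 1, i = 0.
Intersections between consecutive envelope lines give the roots: for adjacent envelope indices i < j the intersection is x = (a_i − a_j) / (j − i). Reading off the sorted break points: {6, 7}.
Verification: at each break x_0, at least two indices attain the minimum of min_i(a_i + i · x_0).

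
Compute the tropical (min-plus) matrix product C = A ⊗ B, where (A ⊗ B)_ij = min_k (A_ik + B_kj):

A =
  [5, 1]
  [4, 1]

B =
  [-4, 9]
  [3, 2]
A ⊗ B =
  [1, 3]
  [0, 3]

Apply the min-plus product entry-by-entry:
  C[0][0] = min over k of (A[0][0] + B[0][0] = 5 + -4 = 1, A[0][1] + B[1][0] = 1 + 3 = 4) = 1 (attained at k = 0)
  C[0][1] = min over k of (A[0][0] + B[0][1] = 5 + 9 = 14, A[0][1] + B[1][1] = 1 + 2 = 3) = 3 (attained at k = 1)
  C[1][0] = min over k of (A[1][0] + B[0][0] = 4 + -4 = 0, A[1][1] + B[1][0] = 1 + 3 = 4) = 0 (attained at k = 0)
  C[1][1] = min over k of (A[1][0] + B[0][1] = 4 + 9 = 13, A[1][1] + B[1][1] = 1 + 2 = 3) = 3 (attained at k = 1)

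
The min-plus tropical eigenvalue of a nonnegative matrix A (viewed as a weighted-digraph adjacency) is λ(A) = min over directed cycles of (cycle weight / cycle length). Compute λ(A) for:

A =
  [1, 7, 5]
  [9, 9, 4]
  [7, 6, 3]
λ(A) = 1

Enumerate directed cycles and compute their means (weight / length). Sample:
  cycle 0 → 0: weight = 1, length = 1, mean = 1/1 ≈ 1.000
  cycle 1 → 1: weight = 9, length = 1, mean = 9/1 ≈ 9.000
  cycle 2 → 2: weight = 3, length = 1, mean = 3/1 ≈ 3.000
  cycle 0 → 1 → 0: weight = 16, length = 2, mean = 16/2 ≈ 8.000
  cycle 0 → 2 → 0: weight = 12, length = 2, mean = 12/2 ≈ 6.000
  cycle 1 → 0 → 1: weight = 16, length = 2, mean = 16/2 ≈ 8.000
Minimum mean = 1.000, attained e.g. along the cycle 0 → 0 with weight 1 and length 1. So λ(A) = 1/1 = 1.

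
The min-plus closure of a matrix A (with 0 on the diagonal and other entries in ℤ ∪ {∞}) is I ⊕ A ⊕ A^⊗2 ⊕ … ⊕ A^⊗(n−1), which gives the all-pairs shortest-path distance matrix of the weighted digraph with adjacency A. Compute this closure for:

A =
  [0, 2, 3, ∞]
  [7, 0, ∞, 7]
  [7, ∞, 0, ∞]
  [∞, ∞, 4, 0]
Closure =
  [0, 2, 3, 9]
  [7, 0, 10, 7]
  [7, 9, 0, 16]
  [11, 13, 4, 0]

This is the Floyd-Warshall all-pairs shortest-path computation. For each intermediate vertex k = 0, 1, …, 3, update dist[i][j] ← min(dist[i][j], dist[i][k] + dist[k][j]). The final matrix gives, for each (i, j), the minimum total weight of any directed path from i to j (possibly empty when i = j).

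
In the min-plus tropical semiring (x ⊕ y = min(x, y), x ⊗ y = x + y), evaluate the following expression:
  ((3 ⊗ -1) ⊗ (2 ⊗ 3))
((3 ⊗ -1) ⊗ (2 ⊗ 3)) = 7

Expand innermost to outermost. Recall ⊕ takes the minimum of its arguments and ⊗ takes their sum. Working out the expression ((3 ⊗ -1) ⊗ (2 ⊗ 3)) gives 7.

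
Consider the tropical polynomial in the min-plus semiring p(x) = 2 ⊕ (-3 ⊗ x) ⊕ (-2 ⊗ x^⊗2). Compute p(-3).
p(-3) = -8

A tropical monomial a ⊗ x^⊗i evaluates to a + i · x. Evaluating each term at x = -3:
  Term 0 contributes 2 + 0 · -3 = 2
  Term 1 contributes -3 + 1 · -3 = -6
  Term 2 contributes -2 + 2 · -3 = -8
p(-3) = ⊕ of these = min[2, -6, -8] = -8.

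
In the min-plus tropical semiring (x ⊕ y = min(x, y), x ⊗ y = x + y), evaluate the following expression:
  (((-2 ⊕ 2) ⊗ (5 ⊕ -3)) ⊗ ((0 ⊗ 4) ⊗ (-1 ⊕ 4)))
(((-2 ⊕ 2) ⊗ (5 ⊕ -3)) ⊗ ((0 ⊗ 4) ⊗ (-1 ⊕ 4))) = -2

Expand innermost to outermost. Recall ⊕ takes the minimum of its arguments and ⊗ takes their sum. Working out the expression (((-2 ⊕ 2) ⊗ (5 ⊕ -3)) ⊗ ((0 ⊗ 4) ⊗ (-1 ⊕ 4))) gives -2.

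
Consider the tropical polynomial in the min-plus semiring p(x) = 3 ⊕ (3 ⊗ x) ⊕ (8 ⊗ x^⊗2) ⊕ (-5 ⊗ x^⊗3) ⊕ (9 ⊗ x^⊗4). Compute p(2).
p(2) = 1

A tropical monomial a ⊗ x^⊗i evaluates to a + i · x. Evaluating each term at x = 2:
  Term 0 contributes 3 + 0 · 2 = 3
  Term 1 contributes 3 + 1 · 2 = 5
  Term 2 contributes 8 + 2 · 2 = 12
  Term 3 contributes -5 + 3 · 2 = 1
  Term 4 contributes 9 + 4 · 2 = 17
p(2) = ⊕ of these = min[3, 5, 12, 1, 17] = 1.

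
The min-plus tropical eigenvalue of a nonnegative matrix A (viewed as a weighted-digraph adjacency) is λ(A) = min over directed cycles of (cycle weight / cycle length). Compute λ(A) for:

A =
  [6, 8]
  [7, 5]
λ(A) = 5

Enumerate directed cycles and compute their means (weight / length). Sample:
  cycle 0 → 0: weight = 6, length = 1, mean = 6/1 ≈ 6.000
  cycle 1 → 1: weight = 5, length = 1, mean = 5/1 ≈ 5.000
  cycle 0 → 1 → 0: weight = 15, length = 2, mean = 15/2 ≈ 7.500
  cycle 1 → 0 → 1: weight = 15, length = 2, mean = 15/2 ≈ 7.500
Minimum mean = 5.000, attained e.g. along the cycle 1 → 1 with weight 5 and length 1. So λ(A) = 5/1 = 5.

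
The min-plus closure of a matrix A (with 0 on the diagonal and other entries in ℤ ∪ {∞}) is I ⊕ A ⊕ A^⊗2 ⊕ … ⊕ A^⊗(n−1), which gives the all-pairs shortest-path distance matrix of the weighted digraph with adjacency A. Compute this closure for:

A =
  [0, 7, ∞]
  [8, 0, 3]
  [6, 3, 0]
Closure =
  [0, 7, 10]
  [8, 0, 3]
  [6, 3, 0]

This is the Floyd-Warshall all-pairs shortest-path computation. For each intermediate vertex k = 0, 1, …, 2, update dist[i][j] ← min(dist[i][j], dist[i][k] + dist[k][j]). The final matrix gives, for each (i, j), the minimum total weight of any directed path from i to j (possibly empty when i = j).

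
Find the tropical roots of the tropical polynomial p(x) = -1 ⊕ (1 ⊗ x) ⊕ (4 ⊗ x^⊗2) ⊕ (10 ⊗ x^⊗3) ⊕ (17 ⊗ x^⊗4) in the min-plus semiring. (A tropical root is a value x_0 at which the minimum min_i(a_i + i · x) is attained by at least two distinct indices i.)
Roots: {-7, -6, -3, -2}

Each tropical root is a break point of the lower envelope of the lines y = a_i + i · x (there are 5 lines, with slopes 0, 1, ..., 4). Only the lines that attain the minimum somewhere contribute to roots; other lines are dominated. Here the surviving (envelope) indices are i = 4, i = 3, i = 2, i = 1, i = 0.
Intersections between consecutive envelope lines give the roots: for adjacent envelope indices i < j the intersection is x = (a_i − a_j) / (j − i). Reading off the sorted break points: {-7, -6, -3, -2}.
Verification: at each break x_0, at least two indices attain the minimum of min_i(a_i + i · x_0).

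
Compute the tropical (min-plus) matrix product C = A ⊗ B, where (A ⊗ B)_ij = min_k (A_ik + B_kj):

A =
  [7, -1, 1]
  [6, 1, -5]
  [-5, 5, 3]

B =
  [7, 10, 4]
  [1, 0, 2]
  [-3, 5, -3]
A ⊗ B =
  [-2, -1, -2]
  [-8, 0, -8]
  [0, 5, -1]

Apply the min-plus product entry-by-entry:
  C[0][0] = min over k of (A[0][0] + B[0][0] = 7 + 7 = 14, A[0][1] + B[1][0] = -1 + 1 = 0, A[0][2] + B[2][0] = 1 + -3 = -2) = -2 (attained at k = 2)
  C[0][1] = min over k of (A[0][0] + B[0][1] = 7 + 10 = 17, A[0][1] + B[1][1] = -1 + 0 = -1, A[0][2] + B[2][1] = 1 + 5 = 6) = -1 (attained at k = 1)
  C[0][2] = min over k of (A[0][0] + B[0][2] = 7 + 4 = 11, A[0][1] + B[1][2] = -1 + 2 = 1, A[0][2] + B[2][2] = 1 + -3 = -2) = -2 (attained at k = 2)
  C[1][0] = min over k of (A[1][0] + B[0][0] = 6 + 7 = 13, A[1][1] + B[1][0] = 1 + 1 = 2, A[1][2] + B[2][0] = -5 + -3 = -8) = -8 (attained at k = 2)
  C[1][1] = min over k of (A[1][0] + B[0][1] = 6 + 10 = 16, A[1][1] + B[1][1] = 1 + 0 = 1, A[1][2] + B[2][1] = -5 + 5 = 0) = 0 (attained at k = 2)
  C[1][2] = min over k of (A[1][0] + B[0][2] = 6 + 4 = 10, A[1][1] + B[1][2] = 1 + 2 = 3, A[1][2] + B[2][2] = -5 + -3 = -8) = -8 (attained at k = 2)
  C[2][0] = min over k of (A[2][0] + B[0][0] = -5 + 7 = 2, A[2][1] + B[1][0] = 5 + 1 = 6, A[2][2] + B[2][0] = 3 + -3 = 0) = 0 (attained at k = 2)
  C[2][1] = min over k of (A[2][0] + B[0][1] = -5 + 10 = 5, A[2][1] + B[1][1] = 5 + 0 = 5, A[2][2] + B[2][1] = 3 + 5 = 8) = 5 (attained at k = 0)
  C[2][2] = min over k of (A[2][0] + B[0][2] = -5 + 4 = -1, A[2][1] + B[1][2] = 5 + 2 = 7, A[2][2] + B[2][2] = 3 + -3 = 0) = -1 (attained at k = 0)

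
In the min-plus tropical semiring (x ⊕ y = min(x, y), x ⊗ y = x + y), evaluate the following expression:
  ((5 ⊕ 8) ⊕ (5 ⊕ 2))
((5 ⊕ 8) ⊕ (5 ⊕ 2)) = 2

Expand innermost to outermost. Recall ⊕ takes the minimum of its arguments and ⊗ takes their sum. Working out the expression ((5 ⊕ 8) ⊕ (5 ⊕ 2)) gives 2.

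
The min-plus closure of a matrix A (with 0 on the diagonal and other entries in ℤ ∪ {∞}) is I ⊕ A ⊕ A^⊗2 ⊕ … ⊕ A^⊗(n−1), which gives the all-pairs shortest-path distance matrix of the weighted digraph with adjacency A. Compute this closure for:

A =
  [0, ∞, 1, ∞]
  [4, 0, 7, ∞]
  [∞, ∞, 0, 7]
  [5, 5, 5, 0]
Closure =
  [0, 13, 1, 8]
  [4, 0, 5, 12]
  [12, 12, 0, 7]
  [5, 5, 5, 0]

This is the Floyd-Warshall all-pairs shortest-path computation. For each intermediate vertex k = 0, 1, …, 3, update dist[i][j] ← min(dist[i][j], dist[i][k] + dist[k][j]). The final matrix gives, for each (i, j), the minimum total weight of any directed path from i to j (possibly empty when i = j).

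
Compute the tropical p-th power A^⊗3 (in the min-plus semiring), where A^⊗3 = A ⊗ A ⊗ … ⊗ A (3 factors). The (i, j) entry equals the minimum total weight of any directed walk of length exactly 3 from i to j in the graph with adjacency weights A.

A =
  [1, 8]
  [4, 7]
A^⊗3 =
  [3, 10]
  [6, 13]

Each entry (A^⊗3)_ij equals the minimum over all length-3 walks i = v_0 → v_1 → … → v_3 = j of Σ_t A[v_t][v_{t+1}]. For example, for (i, j) = (0, 1) we minimise over 4 possible intermediate vertex sequences; the minimum is 10, attained along the walk 0 → 0 → 0 → 1.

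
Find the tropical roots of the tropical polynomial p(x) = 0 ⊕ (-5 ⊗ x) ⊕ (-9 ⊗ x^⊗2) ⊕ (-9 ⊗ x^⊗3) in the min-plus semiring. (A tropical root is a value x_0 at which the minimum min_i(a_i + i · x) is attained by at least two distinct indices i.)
Roots: {0, 4, 5}

Each tropical root is a break point of the lower envelope of the lines y = a_i + i · x (there are 4 lines, with slopes 0, 1, ..., 3). Only the lines that attain the minimum somewhere contribute to roots; other lines are dominated. Here the surviving (envelope) indices are i = 3, i = 2, i = 1, i = 0.
Intersections between consecutive envelope lines give the roots: for adjacent envelope indices i < j the intersection is x = (a_i − a_j) / (j − i). Reading off the sorted break points: {0, 4, 5}.
Verification: at each break x_0, at least two indices attain the minimum of min_i(a_i + i · x_0).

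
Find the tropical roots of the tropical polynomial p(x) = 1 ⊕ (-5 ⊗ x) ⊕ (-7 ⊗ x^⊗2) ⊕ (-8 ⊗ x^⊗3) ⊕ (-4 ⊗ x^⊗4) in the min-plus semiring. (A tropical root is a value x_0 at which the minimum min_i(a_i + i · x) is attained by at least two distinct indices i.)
Roots: {-4, 1, 2, 6}

Each tropical root is a break point of the lower envelope of the lines y = a_i + i · x (there are 5 lines, with slopes 0, 1, ..., 4). Only the lines that attain the minimum somewhere contribute to roots; other lines are dominated. Here the surviving (envelope) indices are i = 4, i = 3, i = 2, i = 1, i = 0.
Intersections between consecutive envelope lines give the roots: for adjacent envelope indices i < j the intersection is x = (a_i − a_j) / (j − i). Reading off the sorted break points: {-4, 1, 2, 6}.
Verification: at each break x_0, at least two indices attain the minimum of min_i(a_i + i · x_0).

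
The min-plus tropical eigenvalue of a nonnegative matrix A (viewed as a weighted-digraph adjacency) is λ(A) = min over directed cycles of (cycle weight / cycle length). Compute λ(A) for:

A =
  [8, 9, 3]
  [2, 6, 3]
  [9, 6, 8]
λ(A) = 11/3

Enumerate directed cycles and compute their means (weight / length). Sample:
  cycle 0 → 0: weight = 8, length = 1, mean = 8/1 ≈ 8.000
  cycle 1 → 1: weight = 6, length = 1, mean = 6/1 ≈ 6.000
  cycle 2 → 2: weight = 8, length = 1, mean = 8/1 ≈ 8.000
  cycle 0 → 1 → 0: weight = 11, length = 2, mean = 11/2 ≈ 5.500
  cycle 0 → 2 → 0: weight = 12, length = 2, mean = 12/2 ≈ 6.000
  cycle 1 → 0 → 1: weight = 11, length = 2, mean = 11/2 ≈ 5.500
Minimum mean = 3.667, attained e.g. along the cycle 0 → 2 → 1 → 0 with weight 11 and length 3. So λ(A) = 11/3 = 11/3.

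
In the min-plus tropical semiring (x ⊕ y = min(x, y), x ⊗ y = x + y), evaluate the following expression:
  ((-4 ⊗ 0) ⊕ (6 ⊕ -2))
((-4 ⊗ 0) ⊕ (6 ⊕ -2)) = -4

Expand innermost to outermost. Recall ⊕ takes the minimum of its arguments and ⊗ takes their sum. Working out the expression ((-4 ⊗ 0) ⊕ (6 ⊕ -2)) gives -4.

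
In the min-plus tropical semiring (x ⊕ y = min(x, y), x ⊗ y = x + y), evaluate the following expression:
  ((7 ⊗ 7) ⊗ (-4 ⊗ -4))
((7 ⊗ 7) ⊗ (-4 ⊗ -4)) = 6

Expand innermost to outermost. Recall ⊕ takes the minimum of its arguments and ⊗ takes their sum. Working out the expression ((7 ⊗ 7) ⊗ (-4 ⊗ -4)) gives 6.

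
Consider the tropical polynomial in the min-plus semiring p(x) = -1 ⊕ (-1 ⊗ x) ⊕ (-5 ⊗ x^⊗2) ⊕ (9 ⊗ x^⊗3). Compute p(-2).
p(-2) = -9

A tropical monomial a ⊗ x^⊗i evaluates to a + i · x. Evaluating each term at x = -2:
  Term 0 contributes -1 + 0 · -2 = -1
  Term 1 contributes -1 + 1 · -2 = -3
  Term 2 contributes -5 + 2 · -2 = -9
  Term 3 contributes 9 + 3 · -2 = 3
p(-2) = ⊕ of these = min[-1, -3, -9, 3] = -9.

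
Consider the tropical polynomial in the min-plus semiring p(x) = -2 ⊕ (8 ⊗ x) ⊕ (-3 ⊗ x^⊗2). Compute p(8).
p(8) = -2

A tropical monomial a ⊗ x^⊗i evaluates to a + i · x. Evaluating each term at x = 8:
  Term 0 contributes -2 + 0 · 8 = -2
  Term 1 contributes 8 + 1 · 8 = 16
  Term 2 contributes -3 + 2 · 8 = 13
p(8) = ⊕ of these = min[-2, 16, 13] = -2.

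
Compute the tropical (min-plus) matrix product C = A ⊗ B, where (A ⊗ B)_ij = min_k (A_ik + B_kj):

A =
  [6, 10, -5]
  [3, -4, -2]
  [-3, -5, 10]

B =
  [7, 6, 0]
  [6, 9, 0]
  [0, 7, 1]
A ⊗ B =
  [-5, 2, -4]
  [-2, 5, -4]
  [1, 3, -5]

Apply the min-plus product entry-by-entry:
  C[0][0] = min over k of (A[0][0] + B[0][0] = 6 + 7 = 13, A[0][1] + B[1][0] = 10 + 6 = 16, A[0][2] + B[2][0] = -5 + 0 = -5) = -5 (attained at k = 2)
  C[0][1] = min over k of (A[0][0] + B[0][1] = 6 + 6 = 12, A[0][1] + B[1][1] = 10 + 9 = 19, A[0][2] + B[2][1] = -5 + 7 = 2) = 2 (attained at k = 2)
  C[0][2] = min over k of (A[0][0] + B[0][2] = 6 + 0 = 6, A[0][1] + B[1][2] = 10 + 0 = 10, A[0][2] + B[2][2] = -5 + 1 = -4) = -4 (attained at k = 2)
  C[1][0] = min over k of (A[1][0] + B[0][0] = 3 + 7 = 10, A[1][1] + B[1][0] = -4 + 6 = 2, A[1][2] + B[2][0] = -2 + 0 = -2) = -2 (attained at k = 2)
  C[1][1] = min over k of (A[1][0] + B[0][1] = 3 + 6 = 9, A[1][1] + B[1][1] = -4 + 9 = 5, A[1][2] + B[2][1] = -2 + 7 = 5) = 5 (attained at k = 1)
  C[1][2] = min over k of (A[1][0] + B[0][2] = 3 + 0 = 3, A[1][1] + B[1][2] = -4 + 0 = -4, A[1][2] + B[2][2] = -2 + 1 = -1) = -4 (attained at k = 1)
  C[2][0] = min over k of (A[2][0] + B[0][0] = -3 + 7 = 4, A[2][1] + B[1][0] = -5 + 6 = 1, A[2][2] + B[2][0] = 10 + 0 = 10) = 1 (attained at k = 1)
  C[2][1] = min over k of (A[2][0] + B[0][1] = -3 + 6 = 3, A[2][1] + B[1][1] = -5 + 9 = 4, A[2][2] + B[2][1] = 10 + 7 = 17) = 3 (attained at k = 0)
  C[2][2] = min over k of (A[2][0] + B[0][2] = -3 + 0 = -3, A[2][1] + B[1][2] = -5 + 0 = -5, A[2][2] + B[2][2] = 10 + 1 = 11) = -5 (attained at k = 1)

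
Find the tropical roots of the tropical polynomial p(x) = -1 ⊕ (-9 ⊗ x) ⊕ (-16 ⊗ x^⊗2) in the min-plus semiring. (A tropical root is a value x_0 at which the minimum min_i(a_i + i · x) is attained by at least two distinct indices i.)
Roots: {7, 8}

Each tropical root is a break point of the lower envelope of the lines y = a_i + i · x (there are 3 lines, with slopes 0, 1, ..., 2). Only the lines that attain the minimum somewhere contribute to roots; other lines are dominated. Here the surviving (envelope) indices are i = 2, i = 1, i = 0.
Intersections between consecutive envelope lines give the roots: for adjacent envelope indices i < j the intersection is x = (a_i − a_j) / (j − i). Reading off the sorted break points: {7, 8}.
Verification: at each break x_0, at least two indices attain the minimum of min_i(a_i + i · x_0).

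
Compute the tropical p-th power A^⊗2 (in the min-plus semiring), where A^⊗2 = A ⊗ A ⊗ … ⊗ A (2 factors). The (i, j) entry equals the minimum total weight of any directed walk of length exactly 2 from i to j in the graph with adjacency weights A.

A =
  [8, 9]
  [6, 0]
A^⊗2 =
  [15, 9]
  [6, 0]

Each entry (A^⊗2)_ij equals the minimum over all length-2 walks i = v_0 → v_1 → … → v_2 = j of Σ_t A[v_t][v_{t+1}]. For example, for (i, j) = (0, 1) we minimise over 2 possible intermediate vertex sequences; the minimum is 9, attained along the walk 0 → 1 → 1.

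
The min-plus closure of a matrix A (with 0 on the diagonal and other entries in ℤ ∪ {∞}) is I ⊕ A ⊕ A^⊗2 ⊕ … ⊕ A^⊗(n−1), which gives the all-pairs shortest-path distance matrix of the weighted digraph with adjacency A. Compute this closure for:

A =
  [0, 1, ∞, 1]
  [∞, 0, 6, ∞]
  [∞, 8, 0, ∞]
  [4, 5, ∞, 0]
Closure =
  [0, 1, 7, 1]
  [∞, 0, 6, ∞]
  [∞, 8, 0, ∞]
  [4, 5, 11, 0]

This is the Floyd-Warshall all-pairs shortest-path computation. For each intermediate vertex k = 0, 1, …, 3, update dist[i][j] ← min(dist[i][j], dist[i][k] + dist[k][j]). The final matrix gives, for each (i, j), the minimum total weight of any directed path from i to j (possibly empty when i = j).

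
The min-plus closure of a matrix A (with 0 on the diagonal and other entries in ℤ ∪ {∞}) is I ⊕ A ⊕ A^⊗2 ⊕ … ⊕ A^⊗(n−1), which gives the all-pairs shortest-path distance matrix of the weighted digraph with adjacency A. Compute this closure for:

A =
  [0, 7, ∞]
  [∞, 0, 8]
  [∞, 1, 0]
Closure =
  [0, 7, 15]
  [∞, 0, 8]
  [∞, 1, 0]

This is the Floyd-Warshall all-pairs shortest-path computation. For each intermediate vertex k = 0, 1, …, 2, update dist[i][j] ← min(dist[i][j], dist[i][k] + dist[k][j]). The final matrix gives, for each (i, j), the minimum total weight of any directed path from i to j (possibly empty when i = j).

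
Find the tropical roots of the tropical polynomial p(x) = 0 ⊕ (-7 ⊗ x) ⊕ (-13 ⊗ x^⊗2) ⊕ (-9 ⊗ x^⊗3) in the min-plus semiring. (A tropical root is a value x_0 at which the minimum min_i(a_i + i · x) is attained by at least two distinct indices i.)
Roots: {-4, 6, 7}

Each tropical root is a break point of the lower envelope of the lines y = a_i + i · x (there are 4 lines, with slopes 0, 1, ..., 3). Only the lines that attain the minimum somewhere contribute to roots; other lines are dominated. Here the surviving (envelope) indices are i = 3, i = 2, i = 1, i = 0.
Intersections between consecutive envelope lines give the roots: for adjacent envelope indices i < j the intersection is x = (a_i − a_j) / (j − i). Reading off the sorted break points: {-4, 6, 7}.
Verification: at each break x_0, at least two indices attain the minimum of min_i(a_i + i · x_0).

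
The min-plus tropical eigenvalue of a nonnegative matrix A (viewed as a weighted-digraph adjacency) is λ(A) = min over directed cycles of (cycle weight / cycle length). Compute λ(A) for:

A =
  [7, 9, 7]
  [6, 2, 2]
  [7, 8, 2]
λ(A) = 2

Enumerate directed cycles and compute their means (weight / length). Sample:
  cycle 0 → 0: weight = 7, length = 1, mean = 7/1 ≈ 7.000
  cycle 1 → 1: weight = 2, length = 1, mean = 2/1 ≈ 2.000
  cycle 2 → 2: weight = 2, length = 1, mean = 2/1 ≈ 2.000
  cycle 0 → 1 → 0: weight = 15, length = 2, mean = 15/2 ≈ 7.500
  cycle 0 → 2 → 0: weight = 14, length = 2, mean = 14/2 ≈ 7.000
  cycle 1 → 0 → 1: weight = 15, length = 2, mean = 15/2 ≈ 7.500
Minimum mean = 2.000, attained e.g. along the cycle 1 → 1 with weight 2 and length 1. So λ(A) = 2/1 = 2.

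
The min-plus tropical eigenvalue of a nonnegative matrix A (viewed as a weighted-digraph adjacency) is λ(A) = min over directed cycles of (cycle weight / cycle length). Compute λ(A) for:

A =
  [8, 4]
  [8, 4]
λ(A) = 4

Enumerate directed cycles and compute their means (weight / length). Sample:
  cycle 0 → 0: weight = 8, length = 1, mean = 8/1 ≈ 8.000
  cycle 1 → 1: weight = 4, length = 1, mean = 4/1 ≈ 4.000
  cycle 0 → 1 → 0: weight = 12, length = 2, mean = 12/2 ≈ 6.000
  cycle 1 → 0 → 1: weight = 12, length = 2, mean = 12/2 ≈ 6.000
Minimum mean = 4.000, attained e.g. along the cycle 1 → 1 with weight 4 and length 1. So λ(A) = 4/1 = 4.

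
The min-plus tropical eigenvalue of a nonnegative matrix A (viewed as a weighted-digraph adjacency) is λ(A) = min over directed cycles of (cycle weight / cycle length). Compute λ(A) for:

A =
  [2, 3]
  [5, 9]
λ(A) = 2

Enumerate directed cycles and compute their means (weight / length). Sample:
  cycle 0 → 0: weight = 2, length = 1, mean = 2/1 ≈ 2.000
  cycle 1 → 1: weight = 9, length = 1, mean = 9/1 ≈ 9.000
  cycle 0 → 1 → 0: weight = 8, length = 2, mean = 8/2 ≈ 4.000
  cycle 1 → 0 → 1: weight = 8, length = 2, mean = 8/2 ≈ 4.000
Minimum mean = 2.000, attained e.g. along the cycle 0 → 0 with weight 2 and length 1. So λ(A) = 2/1 = 2.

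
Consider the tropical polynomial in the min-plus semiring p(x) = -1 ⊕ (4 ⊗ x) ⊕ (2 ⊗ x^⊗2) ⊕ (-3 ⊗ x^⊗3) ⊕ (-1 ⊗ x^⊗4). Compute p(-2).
p(-2) = -9

A tropical monomial a ⊗ x^⊗i evaluates to a + i · x. Evaluating each term at x = -2:
  Term 0 contributes -1 + 0 · -2 = -1
  Term 1 contributes 4 + 1 · -2 = 2
  Term 2 contributes 2 + 2 · -2 = -2
  Term 3 contributes -3 + 3 · -2 = -9
  Term 4 contributes -1 + 4 · -2 = -9
p(-2) = ⊕ of these = min[-1, 2, -2, -9, -9] = -9.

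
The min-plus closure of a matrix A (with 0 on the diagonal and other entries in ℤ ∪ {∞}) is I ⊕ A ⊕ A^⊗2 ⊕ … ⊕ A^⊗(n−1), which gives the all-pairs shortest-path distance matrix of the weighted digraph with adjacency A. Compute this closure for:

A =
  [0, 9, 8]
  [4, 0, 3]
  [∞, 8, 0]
Closure =
  [0, 9, 8]
  [4, 0, 3]
  [12, 8, 0]

This is the Floyd-Warshall all-pairs shortest-path computation. For each intermediate vertex k = 0, 1, …, 2, update dist[i][j] ← min(dist[i][j], dist[i][k] + dist[k][j]). The final matrix gives, for each (i, j), the minimum total weight of any directed path from i to j (possibly empty when i = j).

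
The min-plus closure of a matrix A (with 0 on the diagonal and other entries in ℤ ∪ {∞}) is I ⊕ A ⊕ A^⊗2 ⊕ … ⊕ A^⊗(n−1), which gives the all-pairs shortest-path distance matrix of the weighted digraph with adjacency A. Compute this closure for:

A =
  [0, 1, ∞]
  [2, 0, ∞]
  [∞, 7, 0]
Closure =
  [0, 1, ∞]
  [2, 0, ∞]
  [9, 7, 0]

This is the Floyd-Warshall all-pairs shortest-path computation. For each intermediate vertex k = 0, 1, …, 2, update dist[i][j] ← min(dist[i][j], dist[i][k] + dist[k][j]). The final matrix gives, for each (i, j), the minimum total weight of any directed path from i to j (possibly empty when i = j).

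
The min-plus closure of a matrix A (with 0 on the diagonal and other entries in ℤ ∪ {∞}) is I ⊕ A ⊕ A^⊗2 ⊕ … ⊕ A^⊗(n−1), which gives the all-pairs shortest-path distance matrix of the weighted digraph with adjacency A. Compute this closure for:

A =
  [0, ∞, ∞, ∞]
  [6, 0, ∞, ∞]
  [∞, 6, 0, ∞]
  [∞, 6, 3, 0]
Closure =
  [0, ∞, ∞, ∞]
  [6, 0, ∞, ∞]
  [12, 6, 0, ∞]
  [12, 6, 3, 0]

This is the Floyd-Warshall all-pairs shortest-path computation. For each intermediate vertex k = 0, 1, …, 3, update dist[i][j] ← min(dist[i][j], dist[i][k] + dist[k][j]). The final matrix gives, for each (i, j), the minimum total weight of any directed path from i to j (possibly empty when i = j).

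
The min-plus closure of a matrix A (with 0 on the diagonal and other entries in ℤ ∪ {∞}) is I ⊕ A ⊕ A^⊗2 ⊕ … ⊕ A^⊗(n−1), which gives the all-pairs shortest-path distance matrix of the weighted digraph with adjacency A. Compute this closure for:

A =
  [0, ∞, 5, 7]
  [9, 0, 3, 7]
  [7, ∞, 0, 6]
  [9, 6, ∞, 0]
Closure =
  [0, 13, 5, 7]
  [9, 0, 3, 7]
  [7, 12, 0, 6]
  [9, 6, 9, 0]

This is the Floyd-Warshall all-pairs shortest-path computation. For each intermediate vertex k = 0, 1, …, 3, update dist[i][j] ← min(dist[i][j], dist[i][k] + dist[k][j]). The final matrix gives, for each (i, j), the minimum total weight of any directed path from i to j (possibly empty when i = j).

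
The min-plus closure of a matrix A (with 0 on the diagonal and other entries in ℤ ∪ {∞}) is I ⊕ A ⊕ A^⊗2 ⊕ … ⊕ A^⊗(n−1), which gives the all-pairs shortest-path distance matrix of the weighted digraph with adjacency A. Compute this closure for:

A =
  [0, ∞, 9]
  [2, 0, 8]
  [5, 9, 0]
Closure =
  [0, 18, 9]
  [2, 0, 8]
  [5, 9, 0]

This is the Floyd-Warshall all-pairs shortest-path computation. For each intermediate vertex k = 0, 1, …, 2, update dist[i][j] ← min(dist[i][j], dist[i][k] + dist[k][j]). The final matrix gives, for each (i, j), the minimum total weight of any directed path from i to j (possibly empty when i = j).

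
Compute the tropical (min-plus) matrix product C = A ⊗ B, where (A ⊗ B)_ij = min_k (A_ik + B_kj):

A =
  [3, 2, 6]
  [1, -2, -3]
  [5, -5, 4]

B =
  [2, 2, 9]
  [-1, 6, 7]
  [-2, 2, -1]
A ⊗ B =
  [1, 5, 5]
  [-5, -1, -4]
  [-6, 1, 2]

Apply the min-plus product entry-by-entry:
  C[0][0] = min over k of (A[0][0] + B[0][0] = 3 + 2 = 5, A[0][1] + B[1][0] = 2 + -1 = 1, A[0][2] + B[2][0] = 6 + -2 = 4) = 1 (attained at k = 1)
  C[0][1] = min over k of (A[0][0] + B[0][1] = 3 + 2 = 5, A[0][1] + B[1][1] = 2 + 6 = 8, A[0][2] + B[2][1] = 6 + 2 = 8) = 5 (attained at k = 0)
  C[0][2] = min over k of (A[0][0] + B[0][2] = 3 + 9 = 12, A[0][1] + B[1][2] = 2 + 7 = 9, A[0][2] + B[2][2] = 6 + -1 = 5) = 5 (attained at k = 2)
  C[1][0] = min over k of (A[1][0] + B[0][0] = 1 + 2 = 3, A[1][1] + B[1][0] = -2 + -1 = -3, A[1][2] + B[2][0] = -3 + -2 = -5) = -5 (attained at k = 2)
  C[1][1] = min over k of (A[1][0] + B[0][1] = 1 + 2 = 3, A[1][1] + B[1][1] = -2 + 6 = 4, A[1][2] + B[2][1] = -3 + 2 = -1) = -1 (attained at k = 2)
  C[1][2] = min over k of (A[1][0] + B[0][2] = 1 + 9 = 10, A[1][1] + B[1][2] = -2 + 7 = 5, A[1][2] + B[2][2] = -3 + -1 = -4) = -4 (attained at k = 2)
  C[2][0] = min over k of (A[2][0] + B[0][0] = 5 + 2 = 7, A[2][1] + B[1][0] = -5 + -1 = -6, A[2][2] + B[2][0] = 4 + -2 = 2) = -6 (attained at k = 1)
  C[2][1] = min over k of (A[2][0] + B[0][1] = 5 + 2 = 7, A[2][1] + B[1][1] = -5 + 6 = 1, A[2][2] + B[2][1] = 4 + 2 = 6) = 1 (attained at k = 1)
  C[2][2] = min over k of (A[2][0] + B[0][2] = 5 + 9 = 14, A[2][1] + B[1][2] = -5 + 7 = 2, A[2][2] + B[2][2] = 4 + -1 = 3) = 2 (attained at k = 1)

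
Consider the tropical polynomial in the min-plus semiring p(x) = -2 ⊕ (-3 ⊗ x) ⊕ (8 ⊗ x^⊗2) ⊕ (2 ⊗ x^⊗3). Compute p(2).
p(2) = -2

A tropical monomial a ⊗ x^⊗i evaluates to a + i · x. Evaluating each term at x = 2:
  Term 0 contributes -2 + 0 · 2 = -2
  Term 1 contributes -3 + 1 · 2 = -1
  Term 2 contributes 8 + 2 · 2 = 12
  Term 3 contributes 2 + 3 · 2 = 8
p(2) = ⊕ of these = min[-2, -1, 12, 8] = -2.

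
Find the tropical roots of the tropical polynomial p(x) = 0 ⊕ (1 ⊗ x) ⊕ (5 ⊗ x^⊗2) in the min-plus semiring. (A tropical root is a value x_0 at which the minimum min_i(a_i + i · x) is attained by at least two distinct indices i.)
Roots: {-4, -1}

Each tropical root is a break point of the lower envelope of the lines y = a_i + i · x (there are 3 lines, with slopes 0, 1, ..., 2). Only the lines that attain the minimum somewhere contribute to roots; other lines are dominated. Here the surviving (envelope) indices are i = 2, i = 1, i = 0.
Intersections between consecutive envelope lines give the roots: for adjacent envelope indices i < j the intersection is x = (a_i − a_j) / (j − i). Reading off the sorted break points: {-4, -1}.
Verification: at each break x_0, at least two indices attain the minimum of min_i(a_i + i · x_0).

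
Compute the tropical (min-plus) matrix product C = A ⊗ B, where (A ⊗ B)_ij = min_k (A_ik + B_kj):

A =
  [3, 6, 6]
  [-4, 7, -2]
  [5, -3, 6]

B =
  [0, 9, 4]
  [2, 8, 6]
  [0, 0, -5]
A ⊗ B =
  [3, 6, 1]
  [-4, -2, -7]
  [-1, 5, 1]

Apply the min-plus product entry-by-entry:
  C[0][0] = min over k of (A[0][0] + B[0][0] = 3 + 0 = 3, A[0][1] + B[1][0] = 6 + 2 = 8, A[0][2] + B[2][0] = 6 + 0 = 6) = 3 (attained at k = 0)
  C[0][1] = min over k of (A[0][0] + B[0][1] = 3 + 9 = 12, A[0][1] + B[1][1] = 6 + 8 = 14, A[0][2] + B[2][1] = 6 + 0 = 6) = 6 (attained at k = 2)
  C[0][2] = min over k of (A[0][0] + B[0][2] = 3 + 4 = 7, A[0][1] + B[1][2] = 6 + 6 = 12, A[0][2] + B[2][2] = 6 + -5 = 1) = 1 (attained at k = 2)
  C[1][0] = min over k of (A[1][0] + B[0][0] = -4 + 0 = -4, A[1][1] + B[1][0] = 7 + 2 = 9, A[1][2] + B[2][0] = -2 + 0 = -2) = -4 (attained at k = 0)
  C[1][1] = min over k of (A[1][0] + B[0][1] = -4 + 9 = 5, A[1][1] + B[1][1] = 7 + 8 = 15, A[1][2] + B[2][1] = -2 + 0 = -2) = -2 (attained at k = 2)
  C[1][2] = min over k of (A[1][0] + B[0][2] = -4 + 4 = 0, A[1][1] + B[1][2] = 7 + 6 = 13, A[1][2] + B[2][2] = -2 + -5 = -7) = -7 (attained at k = 2)
  C[2][0] = min over k of (A[2][0] + B[0][0] = 5 + 0 = 5, A[2][1] + B[1][0] = -3 + 2 = -1, A[2][2] + B[2][0] = 6 + 0 = 6) = -1 (attained at k = 1)
  C[2][1] = min over k of (A[2][0] + B[0][1] = 5 + 9 = 14, A[2][1] + B[1][1] = -3 + 8 = 5, A[2][2] + B[2][1] = 6 + 0 = 6) = 5 (attained at k = 1)
  C[2][2] = min over k of (A[2][0] + B[0][2] = 5 + 4 = 9, A[2][1] + B[1][2] = -3 + 6 = 3, A[2][2] + B[2][2] = 6 + -5 = 1) = 1 (attained at k = 2)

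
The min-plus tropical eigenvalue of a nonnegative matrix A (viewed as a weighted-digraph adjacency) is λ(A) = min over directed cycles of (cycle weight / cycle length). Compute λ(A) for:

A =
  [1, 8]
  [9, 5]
λ(A) = 1

Enumerate directed cycles and compute their means (weight / length). Sample:
  cycle 0 → 0: weight = 1, length = 1, mean = 1/1 ≈ 1.000
  cycle 1 → 1: weight = 5, length = 1, mean = 5/1 ≈ 5.000
  cycle 0 → 1 → 0: weight = 17, length = 2, mean = 17/2 ≈ 8.500
  cycle 1 → 0 → 1: weight = 17, length = 2, mean = 17/2 ≈ 8.500
Minimum mean = 1.000, attained e.g. along the cycle 0 → 0 with weight 1 and length 1. So λ(A) = 1/1 = 1.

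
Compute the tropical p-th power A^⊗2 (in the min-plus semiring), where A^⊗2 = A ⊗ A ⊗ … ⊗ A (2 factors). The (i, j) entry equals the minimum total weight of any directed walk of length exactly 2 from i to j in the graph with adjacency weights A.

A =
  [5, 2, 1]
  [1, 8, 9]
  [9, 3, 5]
A^⊗2 =
  [3, 4, 6]
  [6, 3, 2]
  [4, 8, 10]

Each entry (A^⊗2)_ij equals the minimum over all length-2 walks i = v_0 → v_1 → … → v_2 = j of Σ_t A[v_t][v_{t+1}]. For example, for (i, j) = (0, 2) we minimise over 3 possible intermediate vertex sequences; the minimum is 6, attained along the walk 0 → 0 → 2.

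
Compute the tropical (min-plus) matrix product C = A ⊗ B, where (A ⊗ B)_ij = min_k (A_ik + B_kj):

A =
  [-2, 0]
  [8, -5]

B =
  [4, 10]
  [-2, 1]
A ⊗ B =
  [-2, 1]
  [-7, -4]

Apply the min-plus product entry-by-entry:
  C[0][0] = min over k of (A[0][0] + B[0][0] = -2 + 4 = 2, A[0][1] + B[1][0] = 0 + -2 = -2) = -2 (attained at k = 1)
  C[0][1] = min over k of (A[0][0] + B[0][1] = -2 + 10 = 8, A[0][1] + B[1][1] = 0 + 1 = 1) = 1 (attained at k = 1)
  C[1][0] = min over k of (A[1][0] + B[0][0] = 8 + 4 = 12, A[1][1] + B[1][0] = -5 + -2 = -7) = -7 (attained at k = 1)
  C[1][1] = min over k of (A[1][0] + B[0][1] = 8 + 10 = 18, A[1][1] + B[1][1] = -5 + 1 = -4) = -4 (attained at k = 1)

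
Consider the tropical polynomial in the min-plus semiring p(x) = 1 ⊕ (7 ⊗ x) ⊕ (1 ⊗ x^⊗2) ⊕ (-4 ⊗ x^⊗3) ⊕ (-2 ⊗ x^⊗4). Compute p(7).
p(7) = 1

A tropical monomial a ⊗ x^⊗i evaluates to a + i · x. Evaluating each term at x = 7:
  Term 0 contributes 1 + 0 · 7 = 1
  Term 1 contributes 7 + 1 · 7 = 14
  Term 2 contributes 1 + 2 · 7 = 15
  Term 3 contributes -4 + 3 · 7 = 17
  Term 4 contributes -2 + 4 · 7 = 26
p(7) = ⊕ of these = min[1, 14, 15, 17, 26] = 1.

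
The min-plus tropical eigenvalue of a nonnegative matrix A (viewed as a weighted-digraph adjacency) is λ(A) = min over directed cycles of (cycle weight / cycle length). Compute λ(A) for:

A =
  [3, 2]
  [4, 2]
λ(A) = 2

Enumerate directed cycles and compute their means (weight / length). Sample:
  cycle 0 → 0: weight = 3, length = 1, mean = 3/1 ≈ 3.000
  cycle 1 → 1: weight = 2, length = 1, mean = 2/1 ≈ 2.000
  cycle 0 → 1 → 0: weight = 6, length = 2, mean = 6/2 ≈ 3.000
  cycle 1 → 0 → 1: weight = 6, length = 2, mean = 6/2 ≈ 3.000
Minimum mean = 2.000, attained e.g. along the cycle 1 → 1 with weight 2 and length 1. So λ(A) = 2/1 = 2.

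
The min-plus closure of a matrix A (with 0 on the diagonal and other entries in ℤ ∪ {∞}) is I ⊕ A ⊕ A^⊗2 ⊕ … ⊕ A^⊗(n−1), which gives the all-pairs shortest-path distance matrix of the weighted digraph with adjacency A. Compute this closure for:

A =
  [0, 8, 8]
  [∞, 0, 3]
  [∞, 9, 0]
Closure =
  [0, 8, 8]
  [∞, 0, 3]
  [∞, 9, 0]

This is the Floyd-Warshall all-pairs shortest-path computation. For each intermediate vertex k = 0, 1, …, 2, update dist[i][j] ← min(dist[i][j], dist[i][k] + dist[k][j]). The final matrix gives, for each (i, j), the minimum total weight of any directed path from i to j (possibly empty when i = j).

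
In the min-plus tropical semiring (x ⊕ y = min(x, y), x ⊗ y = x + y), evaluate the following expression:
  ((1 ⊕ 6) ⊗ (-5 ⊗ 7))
((1 ⊕ 6) ⊗ (-5 ⊗ 7)) = 3

Expand innermost to outermost. Recall ⊕ takes the minimum of its arguments and ⊗ takes their sum. Working out the expression ((1 ⊕ 6) ⊗ (-5 ⊗ 7)) gives 3.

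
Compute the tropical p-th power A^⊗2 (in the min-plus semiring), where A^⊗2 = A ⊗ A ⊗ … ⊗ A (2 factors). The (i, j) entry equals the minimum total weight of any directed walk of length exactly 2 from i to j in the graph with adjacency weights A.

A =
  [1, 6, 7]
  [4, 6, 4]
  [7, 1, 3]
A^⊗2 =
  [2, 7, 8]
  [5, 5, 7]
  [5, 4, 5]

Each entry (A^⊗2)_ij equals the minimum over all length-2 walks i = v_0 → v_1 → … → v_2 = j of Σ_t A[v_t][v_{t+1}]. For example, for (i, j) = (0, 2) we minimise over 3 possible intermediate vertex sequences; the minimum is 8, attained along the walk 0 → 0 → 2.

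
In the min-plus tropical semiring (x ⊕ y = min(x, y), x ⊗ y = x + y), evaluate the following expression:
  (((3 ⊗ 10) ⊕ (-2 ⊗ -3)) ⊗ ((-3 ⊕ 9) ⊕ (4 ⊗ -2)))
(((3 ⊗ 10) ⊕ (-2 ⊗ -3)) ⊗ ((-3 ⊕ 9) ⊕ (4 ⊗ -2))) = -8

Expand innermost to outermost. Recall ⊕ takes the minimum of its arguments and ⊗ takes their sum. Working out the expression (((3 ⊗ 10) ⊕ (-2 ⊗ -3)) ⊗ ((-3 ⊕ 9) ⊕ (4 ⊗ -2))) gives -8.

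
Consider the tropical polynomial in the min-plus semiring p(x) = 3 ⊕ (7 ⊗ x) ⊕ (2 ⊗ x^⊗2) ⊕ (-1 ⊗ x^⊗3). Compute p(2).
p(2) = 3

A tropical monomial a ⊗ x^⊗i evaluates to a + i · x. Evaluating each term at x = 2:
  Term 0 contributes 3 + 0 · 2 = 3
  Term 1 contributes 7 + 1 · 2 = 9
  Term 2 contributes 2 + 2 · 2 = 6
  Term 3 contributes -1 + 3 · 2 = 5
p(2) = ⊕ of these = min[3, 9, 6, 5] = 3.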